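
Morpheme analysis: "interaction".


Word: "interaction"
Morphemes: inter- / act / -ion
Each morpheme carries meaning
= 3 morphemes


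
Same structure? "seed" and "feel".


Pattern of "seed": [0, 1, 1, 2]
Pattern of "feel": [0, 1, 1, 2]
Patterns match
Same pattern = Yes


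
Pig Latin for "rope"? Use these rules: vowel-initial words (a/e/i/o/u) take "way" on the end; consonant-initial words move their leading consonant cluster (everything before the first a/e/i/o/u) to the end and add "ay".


Word: "rope"
Starts with consonant(s) → move to end, add 'ay'
Consonant cluster: "r"
Pig Latin = "operay"


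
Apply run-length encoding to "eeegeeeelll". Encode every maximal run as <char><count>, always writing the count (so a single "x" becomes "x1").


String: "eeegeeeelll"
Scanning for consecutive runs:
  'e' x 3
  'g' x 1
  'e' x 4
  'l' x 3
RLE = "e3g1e4l3"


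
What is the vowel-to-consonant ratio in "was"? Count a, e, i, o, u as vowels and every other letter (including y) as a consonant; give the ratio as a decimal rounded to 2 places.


Word: "was"
Vowels (a,e,i,o,u): 1
Consonants: 2
Ratio = 1/2
= 0.50


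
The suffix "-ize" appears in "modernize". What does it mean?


Suffix: -ize
As in: modernize -> modern + -ize
Meaning = to make


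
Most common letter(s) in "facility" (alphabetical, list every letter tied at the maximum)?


Word: "facility"
Letter counts:
  'a': 1
  'c': 1
  'f': 1
  'i': 2
  'l': 1
  't': 1
  'y': 1
Maximum count = 2
Most frequent = 'i' (2 times each)


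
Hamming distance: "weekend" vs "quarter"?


Comparing character by character (same length = 7):
  Pos 0: 'w' vs 'q' !=
  Pos 1: 'e' vs 'u' !=
  Pos 2: 'e' vs 'a' !=
  Pos 3: 'k' vs 'r' !=
  Pos 4: 'e' vs 't' !=
  Pos 5: 'n' vs 'e' !=
  Pos 6: 'd' vs 'r' !=
Hamming distance = 7


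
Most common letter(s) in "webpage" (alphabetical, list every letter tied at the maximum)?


Word: "webpage"
Letter counts:
  'a': 1
  'b': 1
  'e': 2
  'g': 1
  'p': 1
  'w': 1
Maximum count = 2
Most frequent = 'e' (2 times each)


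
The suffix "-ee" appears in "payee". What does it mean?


Suffix: -ee
Example: payee (pay + -ee)
Meaning = one who receives


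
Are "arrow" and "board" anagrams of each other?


Word 1: "arrow" → sorted: aorrw
Word 2: "board" → sorted: abdor
Same letters? aorrw != abdor
Anagram = No


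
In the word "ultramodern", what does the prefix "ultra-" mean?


Prefix: ultra-
Example: ultramodern (ultra- + modern)
Meaning = beyond


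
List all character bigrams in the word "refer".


Word: "refer" (length 5)
Number of bigrams = 5 - 2 + 1 = 4
  Position 0: "re"
  Position 1: "ef"
  Position 2: "fe"
  Position 3: "er"
Bigrams = "re", "ef", "fe", "er"


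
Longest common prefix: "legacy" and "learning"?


Word 1: "legacy"
Word 2: "learning"
Comparing from start:
  Pos 0: 'l' == 'l'
  Pos 1: 'e' == 'e'
  Pos 2: 'g' != 'a' (stop)
LCP = "le" (length 2)


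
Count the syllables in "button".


Word: "button"
Syllable breakdown: but / ton
Counting: 2 parts
= 2 syllables


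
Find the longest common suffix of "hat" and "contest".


Word 1: "hat"
Word 2: "contest"
Comparing from end:
  Pos -1: 't' == 't'
  Pos -2: 'a' != 's' (stop)
LCS = "t" (length 1)


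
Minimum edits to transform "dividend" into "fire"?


Word 1: "dividend" (length 8)
Word 2: "fire" (length 4)
One optimal edit sequence (insert/delete/substitute each cost 1):
  1. delete 'd'  (+1)
  2. delete 'i'  (+1)
  3. substitute 'v' -> 'f'  (+1)
  4. keep 'i'
  5. substitute 'd' -> 'r'  (+1)
  6. keep 'e'
  7. delete 'n'  (+1)
  8. delete 'd'  (+1)
Total edit operations: 6
Edit distance = 6


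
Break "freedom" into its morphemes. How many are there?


Word: "freedom"
Morphemes: free + -dom
Each morpheme carries meaning
= 2 morphemes


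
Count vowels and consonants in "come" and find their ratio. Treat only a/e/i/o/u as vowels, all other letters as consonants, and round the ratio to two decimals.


Word: "come"
Vowels (a,e,i,o,u): 2
Consonants: 2
Ratio = 2/2
= 1.00


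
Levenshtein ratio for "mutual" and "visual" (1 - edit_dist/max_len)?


Word 1: "mutual" (length 6)
Word 2: "visual" (length 6)
One optimal edit sequence:
  1. substitute 'm' -> 'v'  (+1)
  2. substitute 'u' -> 'i'  (+1)
  3. substitute 't' -> 's'  (+1)
  4. keep 'u'
  5. keep 'a'
  6. keep 'l'
Edit distance = 3
Max length = max(6, 6) = 6
Similarity = 1 - 3/6
= 0.5000


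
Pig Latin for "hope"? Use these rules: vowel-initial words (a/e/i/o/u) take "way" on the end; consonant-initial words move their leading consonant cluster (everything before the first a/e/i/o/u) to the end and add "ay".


Word: "hope"
Starts with consonant(s) → move to end, add 'ay'
Consonant cluster: "h"
Pig Latin = "opehay"


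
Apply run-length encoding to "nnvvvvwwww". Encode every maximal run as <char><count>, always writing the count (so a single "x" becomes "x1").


String: "nnvvvvwwww"
Scanning for consecutive runs:
  'n' x 2
  'v' x 4
  'w' x 4
RLE = "n2v4w4"


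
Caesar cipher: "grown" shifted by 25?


Word: "grown"
Shift: 25
Each letter → (letter + shift) mod 26:
  'g' (6) + 25 = 5 → 'f'
  'r' (17) + 25 = 16 → 'q'
  'o' (14) + 25 = 13 → 'n'
  'w' (22) + 25 = 21 → 'v'
  'n' (13) + 25 = 12 → 'm'
Result = "fqnvm"


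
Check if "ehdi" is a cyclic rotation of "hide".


Word: "hide", Candidate: "ehdi"
Method: check if candidate is substring of word+word
"hidehide" contains "ehdi"? No
Is rotation = No


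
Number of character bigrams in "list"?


Word: "list" (length 4)
Number of 2-grams = length - 2 + 1 = 4 - 2 + 1
= 3


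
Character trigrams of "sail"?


Word: "sail" (length 4)
Number of trigrams = 4 - 3 + 1 = 2
  Position 0: "sai"
  Position 1: "ail"
Trigrams = "sai", "ail"


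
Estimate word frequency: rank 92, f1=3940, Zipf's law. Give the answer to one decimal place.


Zipf's law: f(r) = f(1) / r
f(1) = 3940
f(92) = 3940 / 92
= 42.8 occurrences


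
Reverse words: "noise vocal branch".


Original: "noise vocal branch"
Words (1..n): noise | vocal | branch
Reversed (n..1): branch | vocal | noise
Result = "branch vocal noise"


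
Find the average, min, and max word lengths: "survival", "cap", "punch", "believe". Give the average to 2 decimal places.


Lengths: "survival"=8, "cap"=3, "punch"=5, "believe"=7
Sum = 23, Count = 4
Average = 23/4 = 5.75
= avg=5.75, min=3, max=8


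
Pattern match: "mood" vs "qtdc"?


Pattern of "mood": [0, 1, 1, 2]
Pattern of "qtdc": [0, 1, 2, 3]
Patterns do not match
Same pattern = No


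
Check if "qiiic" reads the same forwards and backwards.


Word: "qiiic"
Reversed: "ciiiq"
Forward == Backward? qiiic != ciiiq
Palindrome = No


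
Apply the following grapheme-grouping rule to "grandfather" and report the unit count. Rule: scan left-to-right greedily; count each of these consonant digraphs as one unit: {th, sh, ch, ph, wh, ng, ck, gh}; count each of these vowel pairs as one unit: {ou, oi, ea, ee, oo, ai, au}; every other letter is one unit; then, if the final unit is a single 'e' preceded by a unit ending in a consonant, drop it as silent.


Word: "grandfather" (11 letters)
Left-to-right scan:
  [1] 'g' (letter)
  [2] 'r' (letter)
  [3] 'a' (letter)
  [4] 'n' (letter)
  [5] 'd' (letter)
  [6] 'f' (letter)
  [7] 'a' (letter)
  [8] 'th' (digraph)
  [9] 'e' (letter)
  [10] 'r' (letter)
Units from scan: 10
Sound units = 10 units


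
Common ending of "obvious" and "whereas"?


Word 1: "obvious"
Word 2: "whereas"
Comparing from end:
  Pos -1: 's' == 's'
  Pos -2: 'u' != 'a' (stop)
LCS = "s" (length 1)


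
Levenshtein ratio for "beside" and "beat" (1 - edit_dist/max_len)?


Word 1: "beside" (length 6)
Word 2: "beat" (length 4)
One optimal edit sequence:
  1. keep 'b'
  2. keep 'e'
  3. delete 's'  (+1)
  4. delete 'i'  (+1)
  5. substitute 'd' -> 'a'  (+1)
  6. substitute 'e' -> 't'  (+1)
Edit distance = 4
Max length = max(6, 4) = 6
Similarity = 1 - 4/6
= 0.3333


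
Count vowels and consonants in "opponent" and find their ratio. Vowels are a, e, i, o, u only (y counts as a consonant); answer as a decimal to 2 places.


Word: "opponent"
Vowels (a,e,i,o,u): 3
Consonants: 5
Ratio = 3/5
= 0.60


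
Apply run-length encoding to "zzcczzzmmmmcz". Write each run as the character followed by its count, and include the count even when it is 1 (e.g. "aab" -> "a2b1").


String: "zzcczzzmmmmcz"
Scanning for consecutive runs:
  'z' x 2
  'c' x 2
  'z' x 3
  'm' x 4
  'c' x 1
  'z' x 1
RLE = "z2c2z3m4c1z1"


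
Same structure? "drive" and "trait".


Pattern of "drive": [0, 1, 2, 3, 4]
Pattern of "trait": [0, 1, 2, 3, 0]
Patterns do not match
Same pattern = No


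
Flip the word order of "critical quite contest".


Original: "critical quite contest"
Words (1..n): critical | quite | contest
Reversed (n..1): contest | quite | critical
Result = "contest quite critical"


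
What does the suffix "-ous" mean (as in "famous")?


Suffix: -ous
Example: famous = fame + -ous, with a spelling change
Meaning = having quality of


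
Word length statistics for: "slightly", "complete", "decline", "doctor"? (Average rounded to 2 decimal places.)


Lengths: "slightly"=8, "complete"=8, "decline"=7, "doctor"=6
Sum = 29, Count = 4
Average = 29/4 = 7.25
= avg=7.25, min=6, max=8


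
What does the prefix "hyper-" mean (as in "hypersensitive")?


Prefix: hyper-
Example: hypersensitive (hyper- + sensitive)
Meaning = over / excessive


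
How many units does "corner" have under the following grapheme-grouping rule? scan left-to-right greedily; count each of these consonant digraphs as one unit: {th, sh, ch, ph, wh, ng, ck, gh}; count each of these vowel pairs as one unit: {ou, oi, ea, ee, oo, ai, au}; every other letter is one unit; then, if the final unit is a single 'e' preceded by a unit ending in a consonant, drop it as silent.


Word: "corner" (6 letters)
Left-to-right scan:
  (1) 'c' (letter)
  (2) 'o' (letter)
  (3) 'r' (letter)
  (4) 'n' (letter)
  (5) 'e' (letter)
  (6) 'r' (letter)
Units from scan: 6
Sound units = 6 units


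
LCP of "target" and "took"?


Word 1: "target"
Word 2: "took"
Comparing from start:
  Pos 0: 't' == 't'
  Pos 1: 'a' != 'o' (stop)
LCP = "t" (length 1)


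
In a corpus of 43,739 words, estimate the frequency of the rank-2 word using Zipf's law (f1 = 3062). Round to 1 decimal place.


Zipf's law: f(r) = f(1) / r
f(1) = 3062
f(2) = 3062 / 2
= 1531.0 occurrences


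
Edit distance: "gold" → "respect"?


Word 1: "gold" (length 4)
Word 2: "respect" (length 7)
One optimal edit sequence (insert/delete/substitute each cost 1):
  1. insert 'r'  (+1)
  2. insert 'e'  (+1)
  3. insert 's'  (+1)
  4. substitute 'g' -> 'p'  (+1)
  5. substitute 'o' -> 'e'  (+1)
  6. substitute 'l' -> 'c'  (+1)
  7. substitute 'd' -> 't'  (+1)
Total edit operations: 7
Edit distance = 7


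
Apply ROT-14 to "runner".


Word: "runner"
Shift: 14
Each letter → (letter + shift) mod 26:
  'r' (17) + 14 = 5 → 'f'
  'u' (20) + 14 = 8 → 'i'
  'n' (13) + 14 = 1 → 'b'
  'n' (13) + 14 = 1 → 'b'
  'e' (4) + 14 = 18 → 's'
  'r' (17) + 14 = 5 → 'f'
Result = "fibbsf"


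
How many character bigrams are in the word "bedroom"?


Word: "bedroom" (length 7)
Number of 2-grams = length - 2 + 1 = 7 - 2 + 1
= 6


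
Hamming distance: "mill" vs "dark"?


Comparing character by character (same length = 4):
  Pos 0: 'm' vs 'd' !=
  Pos 1: 'i' vs 'a' !=
  Pos 2: 'l' vs 'r' !=
  Pos 3: 'l' vs 'k' !=
Hamming distance = 4


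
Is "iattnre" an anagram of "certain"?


Word 1: "certain" → sorted: aceinrt
Word 2: "iattnre" → sorted: aeinrtt
Same letters? aceinrt != aeinrtt
Anagram = No


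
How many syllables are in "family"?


Word: "family"
Syllable breakdown: fam | i | ly
Counting: 3 parts
= 3 syllables


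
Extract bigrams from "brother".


Word: "brother" (length 7)
Number of bigrams = 7 - 2 + 1 = 6
  Position 0: "br"
  Position 1: "ro"
  Position 2: "ot"
  Position 3: "th"
  Position 4: "he"
  Position 5: "er"
Bigrams = "br", "ro", "ot", "th", "he", "er"


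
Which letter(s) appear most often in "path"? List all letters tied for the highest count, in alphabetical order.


Word: "path"
Letter counts:
  'a': 1
  'h': 1
  'p': 1
  't': 1
Maximum count = 1
Most frequent = 'a', 'h', 'p', 't' (1 time each)


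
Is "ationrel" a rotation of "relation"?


Word: "relation", Candidate: "ationrel"
Method: check if candidate is substring of word+word
"relationrelation" contains "ationrel"? Yes
Is rotation = Yes


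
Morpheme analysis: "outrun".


Word: "outrun"
Morphemes: out- | run
Each morpheme carries meaning
= 2 morphemes


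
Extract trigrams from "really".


Word: "really" (length 6)
Number of trigrams = 6 - 3 + 1 = 4
  Position 0: "rea"
  Position 1: "eal"
  Position 2: "all"
  Position 3: "lly"
Trigrams = "rea", "eal", "all", "lly"


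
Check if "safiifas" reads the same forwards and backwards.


Word: "safiifas"
Reversed: "safiifas"
Forward == Backward? safiifas == safiifas
Palindrome = Yes


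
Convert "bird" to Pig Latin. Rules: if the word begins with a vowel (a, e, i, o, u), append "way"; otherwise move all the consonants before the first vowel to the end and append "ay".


Word: "bird"
Starts with consonant(s) → move to end, add 'ay'
Consonant cluster: "b"
Pig Latin = "irdbay"


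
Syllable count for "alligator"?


Word: "alligator"
Syllable breakdown: al · li · ga · tor
Counting: 4 parts
= 4 syllables


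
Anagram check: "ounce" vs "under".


Word 1: "ounce" → sorted: cenou
Word 2: "under" → sorted: denru
Same letters? cenou != denru
Anagram = No


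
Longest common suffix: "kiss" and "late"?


Word 1: "kiss"
Word 2: "late"
Comparing from end:
  Pos -1: 's' != 'e' (stop)
LCS = "" (length 0)


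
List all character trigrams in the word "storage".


Word: "storage" (length 7)
Number of trigrams = 7 - 3 + 1 = 5
  Position 0: "sto"
  Position 1: "tor"
  Position 2: "ora"
  Position 3: "rag"
  Position 4: "age"
Trigrams = "sto", "tor", "ora", "rag", "age"


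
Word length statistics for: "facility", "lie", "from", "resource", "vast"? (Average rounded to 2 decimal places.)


Lengths: "facility"=8, "lie"=3, "from"=4, "resource"=8, "vast"=4
Sum = 27, Count = 5
Average = 27/5 = 5.40
= avg=5.40, min=3, max=8


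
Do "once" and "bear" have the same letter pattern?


Pattern of "once": [0, 1, 2, 3]
Pattern of "bear": [0, 1, 2, 3]
Patterns match
Same pattern = Yes


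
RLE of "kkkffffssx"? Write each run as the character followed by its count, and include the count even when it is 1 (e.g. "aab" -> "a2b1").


String: "kkkffffssx"
Scanning for consecutive runs:
  'k' x 3
  'f' x 4
  's' x 2
  'x' x 1
RLE = "k3f4s2x1"


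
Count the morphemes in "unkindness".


Word: "unkindness"
Morphemes: un- + kind + -ness
Each morpheme carries meaning
= 3 morphemes


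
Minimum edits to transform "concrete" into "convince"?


Word 1: "concrete" (length 8)
Word 2: "convince" (length 8)
One optimal edit sequence (insert/delete/substitute each cost 1):
  1. keep 'c'
  2. keep 'o'
  3. keep 'n'
  4. substitute 'c' -> 'v'  (+1)
  5. substitute 'r' -> 'i'  (+1)
  6. substitute 'e' -> 'n'  (+1)
  7. substitute 't' -> 'c'  (+1)
  8. keep 'e'
Total edit operations: 4
Edit distance = 4


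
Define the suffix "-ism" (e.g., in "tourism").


Suffix: -ism
Example: tourism = tour + -ism
Meaning = belief / practice


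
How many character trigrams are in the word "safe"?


Word: "safe" (length 4)
Number of 3-grams = length - 3 + 1 = 4 - 3 + 1
= 2


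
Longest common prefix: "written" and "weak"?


Word 1: "written"
Word 2: "weak"
Comparing from start:
  Pos 0: 'w' == 'w'
  Pos 1: 'r' != 'e' (stop)
LCP = "w" (length 1)


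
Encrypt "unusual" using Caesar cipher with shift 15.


Word: "unusual"
Shift: 15
Each letter → (letter + shift) mod 26:
  'u' (20) + 15 = 9 → 'j'
  'n' (13) + 15 = 2 → 'c'
  'u' (20) + 15 = 9 → 'j'
  's' (18) + 15 = 7 → 'h'
  'u' (20) + 15 = 9 → 'j'
  'a' (0) + 15 = 15 → 'p'
  'l' (11) + 15 = 0 → 'a'
Result = "jcjhjpa"


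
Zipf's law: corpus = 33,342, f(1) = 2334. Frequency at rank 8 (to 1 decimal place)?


Zipf's law: f(r) = f(1) / r
f(1) = 2334
f(8) = 2334 / 8
= 291.8 occurrences


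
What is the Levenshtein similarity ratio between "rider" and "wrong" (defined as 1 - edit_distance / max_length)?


Word 1: "rider" (length 5)
Word 2: "wrong" (length 5)
One optimal edit sequence:
  1. substitute 'r' -> 'w'  (+1)
  2. substitute 'i' -> 'r'  (+1)
  3. substitute 'd' -> 'o'  (+1)
  4. substitute 'e' -> 'n'  (+1)
  5. substitute 'r' -> 'g'  (+1)
Edit distance = 5
Max length = max(5, 5) = 5
Similarity = 1 - 5/5
= 0.0000


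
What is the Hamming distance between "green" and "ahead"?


Comparing character by character (same length = 5):
  Pos 0: 'g' vs 'a' !=
  Pos 1: 'r' vs 'h' !=
  Pos 2: 'e' vs 'e' =
  Pos 3: 'e' vs 'a' !=
  Pos 4: 'n' vs 'd' !=
Hamming distance = 4


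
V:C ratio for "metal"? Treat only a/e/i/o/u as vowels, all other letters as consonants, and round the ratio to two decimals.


Word: "metal"
Vowels (a,e,i,o,u): 2
Consonants: 3
Ratio = 2/3
= 0.67


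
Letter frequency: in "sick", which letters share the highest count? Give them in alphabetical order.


Word: "sick"
Letter counts:
  'c': 1
  'i': 1
  'k': 1
  's': 1
Maximum count = 1
Most frequent = 'c', 'i', 'k', 's' (1 time each)


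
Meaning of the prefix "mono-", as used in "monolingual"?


Prefix: mono-
Example: monolingual = mono- + lingual
Meaning = one


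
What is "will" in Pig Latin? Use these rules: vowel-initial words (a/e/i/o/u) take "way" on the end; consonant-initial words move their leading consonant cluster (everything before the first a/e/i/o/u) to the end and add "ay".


Word: "will"
Starts with consonant(s) → move to end, add 'ay'
Consonant cluster: "w"
Pig Latin = "illway"


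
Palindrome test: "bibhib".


Word: "bibhib"
Reversed: "bihbib"
Forward == Backward? bibhib != bihbib
Palindrome = No


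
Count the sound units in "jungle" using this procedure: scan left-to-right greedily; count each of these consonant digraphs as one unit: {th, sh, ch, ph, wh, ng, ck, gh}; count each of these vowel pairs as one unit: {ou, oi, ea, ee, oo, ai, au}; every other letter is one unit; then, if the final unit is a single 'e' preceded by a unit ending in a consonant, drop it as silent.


Word: "jungle" (6 letters)
Left-to-right scan:
  (1) 'j' (letter)
  (2) 'u' (letter)
  (3) 'ng' (digraph)
  (4) 'l' (letter)
  (5) 'e' (letter)
Units from scan: 5
Final unit is 'e' after a consonant -> drop as silent (-1)
Sound units = 4 units


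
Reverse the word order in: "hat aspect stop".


Original: "hat aspect stop"
Words (1..n): hat | aspect | stop
Reversed (n..1): stop | aspect | hat
Result = "stop aspect hat"


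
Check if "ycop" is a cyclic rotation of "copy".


Word: "copy", Candidate: "ycop"
Method: check if candidate is substring of word+word
"copycopy" contains "ycop"? Yes
Is rotation = Yes


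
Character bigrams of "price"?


Word: "price" (length 5)
Number of bigrams = 5 - 2 + 1 = 4
  Position 0: "pr"
  Position 1: "ri"
  Position 2: "ic"
  Position 3: "ce"
Bigrams = "pr", "ri", "ic", "ce"


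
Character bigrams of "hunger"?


Word: "hunger" (length 6)
Number of bigrams = 6 - 2 + 1 = 5
  Position 0: "hu"
  Position 1: "un"
  Position 2: "ng"
  Position 3: "ge"
  Position 4: "er"
Bigrams = "hu", "un", "ng", "ge", "er"


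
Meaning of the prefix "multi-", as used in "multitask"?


Prefix: multi-
Example: multitask (multi- + task)
Meaning = many


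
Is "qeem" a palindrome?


Word: "qeem"
Reversed: "meeq"
Forward == Backward? qeem != meeq
Palindrome = No


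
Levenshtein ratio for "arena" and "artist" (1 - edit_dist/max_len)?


Word 1: "arena" (length 5)
Word 2: "artist" (length 6)
One optimal edit sequence:
  1. keep 'a'
  2. keep 'r'
  3. insert 't'  (+1)
  4. substitute 'e' -> 'i'  (+1)
  5. substitute 'n' -> 's'  (+1)
  6. substitute 'a' -> 't'  (+1)
Edit distance = 4
Max length = max(5, 6) = 6
Similarity = 1 - 4/6
= 0.3333


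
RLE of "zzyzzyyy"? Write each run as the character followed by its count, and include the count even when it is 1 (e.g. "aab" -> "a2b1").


String: "zzyzzyyy"
Scanning for consecutive runs:
  'z' x 2
  'y' x 1
  'z' x 2
  'y' x 3
RLE = "z2y1z2y3"


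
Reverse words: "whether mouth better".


Original: "whether mouth better"
Words (1..n): whether | mouth | better
Reversed (n..1): better | mouth | whether
Result = "better mouth whether"


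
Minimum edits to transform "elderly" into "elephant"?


Word 1: "elderly" (length 7)
Word 2: "elephant" (length 8)
One optimal edit sequence (insert/delete/substitute each cost 1):
  1. keep 'e'
  2. keep 'l'
  3. insert 'e'  (+1)
  4. substitute 'd' -> 'p'  (+1)
  5. substitute 'e' -> 'h'  (+1)
  6. substitute 'r' -> 'a'  (+1)
  7. substitute 'l' -> 'n'  (+1)
  8. substitute 'y' -> 't'  (+1)
Total edit operations: 6
Edit distance = 6


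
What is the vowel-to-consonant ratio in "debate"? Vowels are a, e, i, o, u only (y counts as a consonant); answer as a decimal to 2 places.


Word: "debate"
Vowels (a,e,i,o,u): 3
Consonants: 3
Ratio = 3/3
= 1.00


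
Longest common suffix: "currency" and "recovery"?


Word 1: "currency"
Word 2: "recovery"
Comparing from end:
  Pos -1: 'y' == 'y'
  Pos -2: 'c' != 'r' (stop)
LCS = "y" (length 1)


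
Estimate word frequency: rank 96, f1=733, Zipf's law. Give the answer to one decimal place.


Zipf's law: f(r) = f(1) / r
f(1) = 733
f(96) = 733 / 96
= 7.6 occurrences


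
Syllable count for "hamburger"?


Word: "hamburger"
Syllable breakdown: ham · bur · ger
Counting: 3 parts
= 3 syllables


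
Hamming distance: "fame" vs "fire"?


Comparing character by character (same length = 4):
  Pos 0: 'f' vs 'f' =
  Pos 1: 'a' vs 'i' !=
  Pos 2: 'm' vs 'r' !=
  Pos 3: 'e' vs 'e' =
Hamming distance = 2


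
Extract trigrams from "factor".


Word: "factor" (length 6)
Number of trigrams = 6 - 3 + 1 = 4
  Position 0: "fac"
  Position 1: "act"
  Position 2: "cto"
  Position 3: "tor"
Trigrams = "fac", "act", "cto", "tor"


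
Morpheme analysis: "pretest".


Word: "pretest"
Morphemes: pre- / test
Each morpheme carries meaning
= 2 morphemes


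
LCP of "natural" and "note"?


Word 1: "natural"
Word 2: "note"
Comparing from start:
  Pos 0: 'n' == 'n'
  Pos 1: 'a' != 'o' (stop)
LCP = "n" (length 1)


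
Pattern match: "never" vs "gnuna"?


Pattern of "never": [0, 1, 2, 1, 3]
Pattern of "gnuna": [0, 1, 2, 1, 3]
Patterns match
Same pattern = Yes


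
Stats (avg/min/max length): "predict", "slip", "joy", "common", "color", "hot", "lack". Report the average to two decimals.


Lengths: "predict"=7, "slip"=4, "joy"=3, "common"=6, "color"=5, "hot"=3, "lack"=4
Sum = 32, Count = 7
Average = 32/7 = 4.57
= avg=4.57, min=3, max=7


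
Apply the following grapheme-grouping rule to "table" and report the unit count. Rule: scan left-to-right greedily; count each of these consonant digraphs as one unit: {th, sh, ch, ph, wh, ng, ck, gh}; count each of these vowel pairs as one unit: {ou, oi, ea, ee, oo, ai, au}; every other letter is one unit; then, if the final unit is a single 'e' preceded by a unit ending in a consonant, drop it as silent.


Word: "table" (5 letters)
Left-to-right scan:
  (1) 't' (letter)
  (2) 'a' (letter)
  (3) 'b' (letter)
  (4) 'l' (letter)
  (5) 'e' (letter)
Units from scan: 5
Final unit is 'e' after a consonant -> drop as silent (-1)
Sound units = 4 units


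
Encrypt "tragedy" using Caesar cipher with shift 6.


Word: "tragedy"
Shift: 6
Each letter → (letter + shift) mod 26:
  't' (19) + 6 = 25 → 'z'
  'r' (17) + 6 = 23 → 'x'
  'a' (0) + 6 = 6 → 'g'
  'g' (6) + 6 = 12 → 'm'
  'e' (4) + 6 = 10 → 'k'
  'd' (3) + 6 = 9 → 'j'
  'y' (24) + 6 = 4 → 'e'
Result = "zxgmkje"


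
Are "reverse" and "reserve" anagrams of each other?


Word 1: "reverse" → sorted: eeerrsv
Word 2: "reserve" → sorted: eeerrsv
Same letters? eeerrsv == eeerrsv
Anagram = Yes


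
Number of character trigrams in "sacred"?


Word: "sacred" (length 6)
Number of 3-grams = length - 3 + 1 = 6 - 3 + 1
= 4


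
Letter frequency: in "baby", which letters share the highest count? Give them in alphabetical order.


Word: "baby"
Letter counts:
  'a': 1
  'b': 2
  'y': 1
Maximum count = 2
Most frequent = 'b' (2 times each)


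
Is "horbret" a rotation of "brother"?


Word: "brother", Candidate: "horbret"
Method: check if candidate is substring of word+word
"brotherbrother" contains "horbret"? No
Is rotation = No


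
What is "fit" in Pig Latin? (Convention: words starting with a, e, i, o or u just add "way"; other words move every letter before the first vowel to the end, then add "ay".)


Word: "fit"
Starts with consonant(s) → move to end, add 'ay'
Consonant cluster: "f"
Pig Latin = "itfay"


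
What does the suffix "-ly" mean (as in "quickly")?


Suffix: -ly
Example: quickly = quick + -ly
Meaning = in a manner


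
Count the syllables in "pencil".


Word: "pencil"
Syllable breakdown: pen-cil
Counting: 2 parts
= 2 syllables


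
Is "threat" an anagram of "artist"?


Word 1: "artist" → sorted: airstt
Word 2: "threat" → sorted: aehrtt
Same letters? airstt != aehrtt
Anagram = No


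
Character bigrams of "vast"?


Word: "vast" (length 4)
Number of bigrams = 4 - 2 + 1 = 3
  Position 0: "va"
  Position 1: "as"
  Position 2: "st"
Bigrams = "va", "as", "st"


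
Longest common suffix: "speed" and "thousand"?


Word 1: "speed"
Word 2: "thousand"
Comparing from end:
  Pos -1: 'd' == 'd'
  Pos -2: 'e' != 'n' (stop)
LCS = "d" (length 1)


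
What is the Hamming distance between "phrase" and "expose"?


Comparing character by character (same length = 6):
  Pos 0: 'p' vs 'e' !=
  Pos 1: 'h' vs 'x' !=
  Pos 2: 'r' vs 'p' !=
  Pos 3: 'a' vs 'o' !=
  Pos 4: 's' vs 's' =
  Pos 5: 'e' vs 'e' =
Hamming distance = 4


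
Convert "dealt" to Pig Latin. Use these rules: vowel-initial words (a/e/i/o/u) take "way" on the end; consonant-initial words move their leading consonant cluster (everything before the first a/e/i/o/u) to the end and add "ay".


Word: "dealt"
Starts with consonant(s) → move to end, add 'ay'
Consonant cluster: "d"
Pig Latin = "ealtday"


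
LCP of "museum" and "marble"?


Word 1: "museum"
Word 2: "marble"
Comparing from start:
  Pos 0: 'm' == 'm'
  Pos 1: 'u' != 'a' (stop)
LCP = "m" (length 1)


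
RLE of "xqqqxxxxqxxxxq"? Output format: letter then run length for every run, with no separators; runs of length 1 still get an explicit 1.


String: "xqqqxxxxqxxxxq"
Scanning for consecutive runs:
  'x' x 1
  'q' x 3
  'x' x 4
  'q' x 1
  'x' x 4
  'q' x 1
RLE = "x1q3x4q1x4q1"


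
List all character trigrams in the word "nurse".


Word: "nurse" (length 5)
Number of trigrams = 5 - 3 + 1 = 3
  Position 0: "nur"
  Position 1: "urs"
  Position 2: "rse"
Trigrams = "nur", "urs", "rse"


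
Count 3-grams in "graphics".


Word: "graphics" (length 8)
Number of 3-grams = length - 3 + 1 = 8 - 3 + 1
= 6


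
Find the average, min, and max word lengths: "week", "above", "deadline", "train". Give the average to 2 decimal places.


Lengths: "week"=4, "above"=5, "deadline"=8, "train"=5
Sum = 22, Count = 4
Average = 22/4 = 5.50
= avg=5.50, min=4, max=8


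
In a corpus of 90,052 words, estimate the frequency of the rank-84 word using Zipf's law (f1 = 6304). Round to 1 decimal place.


Zipf's law: f(r) = f(1) / r
f(1) = 6304
f(84) = 6304 / 84
= 75.0 occurrences


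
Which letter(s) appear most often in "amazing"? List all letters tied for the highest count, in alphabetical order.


Word: "amazing"
Letter counts:
  'a': 2
  'g': 1
  'i': 1
  'm': 1
  'n': 1
  'z': 1
Maximum count = 2
Most frequent = 'a' (2 times each)


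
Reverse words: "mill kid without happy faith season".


Original: "mill kid without happy faith season"
Words (1..n): mill | kid | without | happy | faith | season
Reversed (n..1): season | faith | happy | without | kid | mill
Result = "season faith happy without kid mill"


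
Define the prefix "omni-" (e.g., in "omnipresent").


Prefix: omni-
Example: omnipresent = omni- + present
Meaning = all


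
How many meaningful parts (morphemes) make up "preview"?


Word: "preview"
Morphemes: pre- | view
Each morpheme carries meaning
= 2 morphemes


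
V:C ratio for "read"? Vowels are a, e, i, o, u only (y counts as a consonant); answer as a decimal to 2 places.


Word: "read"
Vowels (a,e,i,o,u): 2
Consonants: 2
Ratio = 2/2
= 1.00


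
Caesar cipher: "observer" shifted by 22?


Word: "observer"
Shift: 22
Each letter → (letter + shift) mod 26:
  'o' (14) + 22 = 10 → 'k'
  'b' (1) + 22 = 23 → 'x'
  's' (18) + 22 = 14 → 'o'
  'e' (4) + 22 = 0 → 'a'
  'r' (17) + 22 = 13 → 'n'
  'v' (21) + 22 = 17 → 'r'
  'e' (4) + 22 = 0 → 'a'
  'r' (17) + 22 = 13 → 'n'
Result = "kxoanran"


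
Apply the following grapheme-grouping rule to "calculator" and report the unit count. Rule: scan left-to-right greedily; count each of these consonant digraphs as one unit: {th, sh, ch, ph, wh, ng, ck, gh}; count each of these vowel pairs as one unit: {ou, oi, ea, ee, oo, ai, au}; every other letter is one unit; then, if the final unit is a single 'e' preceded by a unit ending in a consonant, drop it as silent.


Word: "calculator" (10 letters)
Left-to-right scan:
  (1) 'c' (letter)
  (2) 'a' (letter)
  (3) 'l' (letter)
  (4) 'c' (letter)
  (5) 'u' (letter)
  (6) 'l' (letter)
  (7) 'a' (letter)
  (8) 't' (letter)
  (9) 'o' (letter)
  (10) 'r' (letter)
Units from scan: 10
Sound units = 10 units


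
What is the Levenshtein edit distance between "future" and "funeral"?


Word 1: "future" (length 6)
Word 2: "funeral" (length 7)
One optimal edit sequence (insert/delete/substitute each cost 1):
  1. keep 'f'
  2. keep 'u'
  3. substitute 't' -> 'n'  (+1)
  4. substitute 'u' -> 'e'  (+1)
  5. keep 'r'
  6. insert 'a'  (+1)
  7. substitute 'e' -> 'l'  (+1)
Total edit operations: 4
Edit distance = 4


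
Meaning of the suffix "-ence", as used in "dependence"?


Suffix: -ence
As in: dependence -> depend + -ence
Meaning = state of


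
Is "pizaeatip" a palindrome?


Word: "pizaeatip"
Reversed: "pitaeazip"
Forward == Backward? pizaeatip != pitaeazip
Palindrome = No


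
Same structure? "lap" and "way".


Pattern of "lap": [0, 1, 2]
Pattern of "way": [0, 1, 2]
Patterns match
Same pattern = Yes


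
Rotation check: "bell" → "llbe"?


Word: "bell", Candidate: "llbe"
Method: check if candidate is substring of word+word
"bellbell" contains "llbe"? Yes
Is rotation = Yes


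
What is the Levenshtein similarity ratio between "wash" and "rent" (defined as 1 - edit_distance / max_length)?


Word 1: "wash" (length 4)
Word 2: "rent" (length 4)
One optimal edit sequence:
  1. substitute 'w' -> 'r'  (+1)
  2. substitute 'a' -> 'e'  (+1)
  3. substitute 's' -> 'n'  (+1)
  4. substitute 'h' -> 't'  (+1)
Edit distance = 4
Max length = max(4, 4) = 4
Similarity = 1 - 4/4
= 0.0000


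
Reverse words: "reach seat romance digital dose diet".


Original: "reach seat romance digital dose diet"
Words (1..n): reach | seat | romance | digital | dose | diet
Reversed (n..1): diet | dose | digital | romance | seat | reach
Result = "diet dose digital romance seat reach"


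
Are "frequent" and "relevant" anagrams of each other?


Word 1: "frequent" → sorted: eefnqrtu
Word 2: "relevant" → sorted: aeelnrtv
Same letters? eefnqrtu != aeelnrtv
Anagram = No


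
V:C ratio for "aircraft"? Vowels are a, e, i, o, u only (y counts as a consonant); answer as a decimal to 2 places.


Word: "aircraft"
Vowels (a,e,i,o,u): 3
Consonants: 5
Ratio = 3/5
= 0.60


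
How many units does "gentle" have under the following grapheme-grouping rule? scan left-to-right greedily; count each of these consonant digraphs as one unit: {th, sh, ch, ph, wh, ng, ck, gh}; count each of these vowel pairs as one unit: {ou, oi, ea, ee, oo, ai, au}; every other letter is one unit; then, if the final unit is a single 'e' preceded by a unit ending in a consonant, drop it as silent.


Word: "gentle" (6 letters)
Left-to-right scan:
  (1) 'g' (letter)
  (2) 'e' (letter)
  (3) 'n' (letter)
  (4) 't' (letter)
  (5) 'l' (letter)
  (6) 'e' (letter)
Units from scan: 6
Final unit is 'e' after a consonant -> drop as silent (-1)
Sound units = 5 units


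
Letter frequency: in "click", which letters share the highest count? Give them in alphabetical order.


Word: "click"
Letter counts:
  'c': 2
  'i': 1
  'k': 1
  'l': 1
Maximum count = 2
Most frequent = 'c' (2 times each)


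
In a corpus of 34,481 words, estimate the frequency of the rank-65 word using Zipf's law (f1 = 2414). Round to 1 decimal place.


Zipf's law: f(r) = f(1) / r
f(1) = 2414
f(65) = 2414 / 65
= 37.1 occurrences


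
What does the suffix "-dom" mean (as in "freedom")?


Suffix: -dom
As in: freedom -> free + -dom
Meaning = state / realm


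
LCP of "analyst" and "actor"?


Word 1: "analyst"
Word 2: "actor"
Comparing from start:
  Pos 0: 'a' == 'a'
  Pos 1: 'n' != 'c' (stop)
LCP = "a" (length 1)


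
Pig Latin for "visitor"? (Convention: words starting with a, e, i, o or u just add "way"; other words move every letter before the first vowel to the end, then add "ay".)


Word: "visitor"
Starts with consonant(s) → move to end, add 'ay'
Consonant cluster: "v"
Pig Latin = "isitorvay"


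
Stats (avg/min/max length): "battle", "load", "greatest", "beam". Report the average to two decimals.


Lengths: "battle"=6, "load"=4, "greatest"=8, "beam"=4
Sum = 22, Count = 4
Average = 22/4 = 5.50
= avg=5.50, min=4, max=8


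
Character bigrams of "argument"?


Word: "argument" (length 8)
Number of bigrams = 8 - 2 + 1 = 7
  Position 0: "ar"
  Position 1: "rg"
  Position 2: "gu"
  Position 3: "um"
  Position 4: "me"
  Position 5: "en"
  Position 6: "nt"
Bigrams = "ar", "rg", "gu", "um", "me", "en", "nt"


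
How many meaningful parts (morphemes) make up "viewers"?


Word: "viewers"
Morphemes: view / -er / -s
Each morpheme carries meaning
= 3 morphemes


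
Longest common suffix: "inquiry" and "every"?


Word 1: "inquiry"
Word 2: "every"
Comparing from end:
  Pos -1: 'y' == 'y'
  Pos -2: 'r' == 'r'
  Pos -3: 'i' != 'e' (stop)
LCS = "ry" (length 2)


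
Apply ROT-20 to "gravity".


Word: "gravity"
Shift: 20
Each letter → (letter + shift) mod 26:
  'g' (6) + 20 = 0 → 'a'
  'r' (17) + 20 = 11 → 'l'
  'a' (0) + 20 = 20 → 'u'
  'v' (21) + 20 = 15 → 'p'
  'i' (8) + 20 = 2 → 'c'
  't' (19) + 20 = 13 → 'n'
  'y' (24) + 20 = 18 → 's'
Result = "alupcns"


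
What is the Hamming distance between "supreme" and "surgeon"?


Comparing character by character (same length = 7):
  Pos 0: 's' vs 's' =
  Pos 1: 'u' vs 'u' =
  Pos 2: 'p' vs 'r' !=
  Pos 3: 'r' vs 'g' !=
  Pos 4: 'e' vs 'e' =
  Pos 5: 'm' vs 'o' !=
  Pos 6: 'e' vs 'n' !=
Hamming distance = 4


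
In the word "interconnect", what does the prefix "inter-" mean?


Prefix: inter-
As in: interconnect -> inter- + connect
Meaning = between


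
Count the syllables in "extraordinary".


Word: "extraordinary"
Syllable breakdown: ex | traor | di | nar | y
Counting: 5 parts
= 5 syllables


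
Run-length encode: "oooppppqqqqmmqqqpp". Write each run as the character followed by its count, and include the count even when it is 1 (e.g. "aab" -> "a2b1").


String: "oooppppqqqqmmqqqpp"
Scanning for consecutive runs:
  'o' x 3
  'p' x 4
  'q' x 4
  'm' x 2
  'q' x 3
  'p' x 2
RLE = "o3p4q4m2q3p2"


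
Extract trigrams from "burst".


Word: "burst" (length 5)
Number of trigrams = 5 - 3 + 1 = 3
  Position 0: "bur"
  Position 1: "urs"
  Position 2: "rst"
Trigrams = "bur", "urs", "rst"


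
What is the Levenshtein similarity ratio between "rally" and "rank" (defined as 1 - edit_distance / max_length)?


Word 1: "rally" (length 5)
Word 2: "rank" (length 4)
One optimal edit sequence:
  1. keep 'r'
  2. keep 'a'
  3. delete 'l'  (+1)
  4. substitute 'l' -> 'n'  (+1)
  5. substitute 'y' -> 'k'  (+1)
Edit distance = 3
Max length = max(5, 4) = 5
Similarity = 1 - 3/5
= 0.4000


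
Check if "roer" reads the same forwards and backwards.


Word: "roer"
Reversed: "reor"
Forward == Backward? roer != reor
Palindrome = No


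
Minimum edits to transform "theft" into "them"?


Word 1: "theft" (length 5)
Word 2: "them" (length 4)
One optimal edit sequence (insert/delete/substitute each cost 1):
  1. keep 't'
  2. keep 'h'
  3. keep 'e'
  4. delete 'f'  (+1)
  5. substitute 't' -> 'm'  (+1)
Total edit operations: 2
Edit distance = 2


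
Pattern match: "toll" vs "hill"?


Pattern of "toll": [0, 1, 2, 2]
Pattern of "hill": [0, 1, 2, 2]
Patterns match
Same pattern = Yes


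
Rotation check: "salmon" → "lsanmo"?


Word: "salmon", Candidate: "lsanmo"
Method: check if candidate is substring of word+word
"salmonsalmon" contains "lsanmo"? No
Is rotation = No


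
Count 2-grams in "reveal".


Word: "reveal" (length 6)
Number of 2-grams = length - 2 + 1 = 6 - 2 + 1
= 5


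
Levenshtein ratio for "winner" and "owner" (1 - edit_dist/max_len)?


Word 1: "winner" (length 6)
Word 2: "owner" (length 5)
One optimal edit sequence:
  1. delete 'w'  (+1)
  2. substitute 'i' -> 'o'  (+1)
  3. substitute 'n' -> 'w'  (+1)
  4. keep 'n'
  5. keep 'e'
  6. keep 'r'
Edit distance = 3
Max length = max(6, 5) = 6
Similarity = 1 - 3/6
= 0.5000


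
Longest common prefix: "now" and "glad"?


Word 1: "now"
Word 2: "glad"
Comparing from start:
  Pos 0: 'n' != 'g' (stop)
LCP = "" (length 0)


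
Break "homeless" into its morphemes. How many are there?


Word: "homeless"
Morphemes: home | -less
Each morpheme carries meaning
= 2 morphemes


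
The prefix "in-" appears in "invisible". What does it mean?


Prefix: in-
Example: invisible = in- + visible
Meaning = not / into


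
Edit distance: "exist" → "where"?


Word 1: "exist" (length 5)
Word 2: "where" (length 5)
One optimal edit sequence (insert/delete/substitute each cost 1):
  1. substitute 'e' -> 'w'  (+1)
  2. substitute 'x' -> 'h'  (+1)
  3. substitute 'i' -> 'e'  (+1)
  4. substitute 's' -> 'r'  (+1)
  5. substitute 't' -> 'e'  (+1)
Total edit operations: 5
Edit distance = 5


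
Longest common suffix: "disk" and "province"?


Word 1: "disk"
Word 2: "province"
Comparing from end:
  Pos -1: 'k' != 'e' (stop)
LCS = "" (length 0)


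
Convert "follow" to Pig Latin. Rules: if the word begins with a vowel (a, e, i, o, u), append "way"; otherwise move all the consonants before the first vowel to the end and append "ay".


Word: "follow"
Starts with consonant(s) → move to end, add 'ay'
Consonant cluster: "f"
Pig Latin = "ollowfay"


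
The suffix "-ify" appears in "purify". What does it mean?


Suffix: -ify
As in: purify -> pure + -ify, with a spelling change
Meaning = to make


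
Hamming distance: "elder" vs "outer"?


Comparing character by character (same length = 5):
  Pos 0: 'e' vs 'o' !=
  Pos 1: 'l' vs 'u' !=
  Pos 2: 'd' vs 't' !=
  Pos 3: 'e' vs 'e' =
  Pos 4: 'r' vs 'r' =
Hamming distance = 3


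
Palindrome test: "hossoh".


Word: "hossoh"
Reversed: "hossoh"
Forward == Backward? hossoh == hossoh
Palindrome = Yes


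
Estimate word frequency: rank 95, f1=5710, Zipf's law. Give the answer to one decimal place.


Zipf's law: f(r) = f(1) / r
f(1) = 5710
f(95) = 5710 / 95
= 60.1 occurrences


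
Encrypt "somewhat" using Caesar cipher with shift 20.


Word: "somewhat"
Shift: 20
Each letter → (letter + shift) mod 26:
  's' (18) + 20 = 12 → 'm'
  'o' (14) + 20 = 8 → 'i'
  'm' (12) + 20 = 6 → 'g'
  'e' (4) + 20 = 24 → 'y'
  'w' (22) + 20 = 16 → 'q'
  'h' (7) + 20 = 1 → 'b'
  'a' (0) + 20 = 20 → 'u'
  't' (19) + 20 = 13 → 'n'
Result = "migyqbun"
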